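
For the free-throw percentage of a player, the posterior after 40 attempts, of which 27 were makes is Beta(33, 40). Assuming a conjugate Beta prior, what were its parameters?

Beta(6, 27)

Under Beta–binomial conjugacy the posterior parameters are (a+s, b+f).
Subtract the data counts: 33−27=6, 40−13=27.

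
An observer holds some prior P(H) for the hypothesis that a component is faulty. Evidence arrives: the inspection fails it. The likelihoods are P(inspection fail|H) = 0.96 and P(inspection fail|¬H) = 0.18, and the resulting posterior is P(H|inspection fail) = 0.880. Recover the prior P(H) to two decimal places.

Bayes' rule in odds form gives O(H|E) = O(H)·[P(E|H)/P(E|¬H)], hence O(H) = O(H|E)/LR.
Posterior odds = 0.880/(1−0.880) = 7.3333. LR = 0.96/0.18 = 5.3333.
Prior odds = 7.3333/5.3333 = 1.3750, so P(H) = 1.3750/(1+1.3750) ≈ 0.58.

P(H) = 0.58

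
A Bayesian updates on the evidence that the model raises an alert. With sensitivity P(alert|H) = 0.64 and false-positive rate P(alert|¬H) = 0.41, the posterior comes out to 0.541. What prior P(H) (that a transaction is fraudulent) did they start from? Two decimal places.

P(H) = 0.43

In odds form, posterior odds = prior odds × likelihood ratio, so prior odds = posterior odds ÷ LR.
Posterior odds = 0.541/(1−0.541) = 1.1786. LR = 0.64/0.41 = 1.5610.
Prior odds = 1.1786/1.5610 = 0.7550, so P(H) = 0.7550/(1+0.7550) ≈ 0.43.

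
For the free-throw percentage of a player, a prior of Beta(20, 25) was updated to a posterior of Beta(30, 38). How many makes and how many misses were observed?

A Beta(a, b) prior with s successes and f failures in binomial data gives a Beta(a+s, b+f) posterior.
Match parameters: s=30−20=10, f=38−25=13.

10 makes and 13 misses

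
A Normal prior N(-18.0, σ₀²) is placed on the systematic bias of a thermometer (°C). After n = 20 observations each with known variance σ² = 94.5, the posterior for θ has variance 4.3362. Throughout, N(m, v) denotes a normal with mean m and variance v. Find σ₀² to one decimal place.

For the Normal–Normal model with known σ², precisions add: τ_n = τ₀ + n/σ².
So 1/σ₀² = 1/4.3362 − 20/94.5 = 0.230617 − 0.211640 = 0.018977.
Hence σ₀² = 1/0.018977 ≈ 52.7.

σ₀² = 52.7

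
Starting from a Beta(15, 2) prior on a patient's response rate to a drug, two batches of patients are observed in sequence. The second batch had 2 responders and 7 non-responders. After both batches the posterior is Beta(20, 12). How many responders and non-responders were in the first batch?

Sequential conjugate updates are equivalent to a single update on the pooled data, so total successes = posterior α − prior α and total failures = posterior β − prior β.
Total across both batches: 20−15=5 responders, 12−2=10 non-responders.
Subtract the second batch: 5−2=3 responders and 10−7=3 non-responders.

3 responders and 3 non-responders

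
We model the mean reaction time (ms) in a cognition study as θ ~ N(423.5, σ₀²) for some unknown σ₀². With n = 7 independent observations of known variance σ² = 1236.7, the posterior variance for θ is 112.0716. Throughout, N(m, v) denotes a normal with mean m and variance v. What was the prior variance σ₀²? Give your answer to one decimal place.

Posterior precision equals prior precision plus data precision: 1/σ_n² = 1/σ₀² + n/σ².
So 1/σ₀² = 1/112.0716 − 7/1236.7 = 0.008923 − 0.005660 = 0.003263.
Hence σ₀² = 1/0.003263 ≈ 306.5.

σ₀² = 306.5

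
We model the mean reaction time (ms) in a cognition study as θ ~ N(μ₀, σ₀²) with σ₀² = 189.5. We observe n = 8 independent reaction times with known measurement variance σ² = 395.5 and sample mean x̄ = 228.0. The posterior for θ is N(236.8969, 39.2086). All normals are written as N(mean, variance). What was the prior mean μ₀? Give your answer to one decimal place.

The posterior mean is a precision-weighted average: μ_n = (τ₀μ₀ + τ_data·x̄)/(τ₀+τ_data), with τ₀=1/σ₀² and τ_data=n/σ².
Here τ₀ = 1/189.5 = 0.005277 and τ_data = 8/395.5 = 0.020228, so τ_n = 0.025505.
Rearranging for μ₀: μ₀ = (μ_n·τ_n − τ_data·x̄)/τ₀ = (236.8969·0.025505 − 0.020228·228.0) / 0.005277 = 1.430071/0.005277 ≈ 271.0.

μ₀ = 271.0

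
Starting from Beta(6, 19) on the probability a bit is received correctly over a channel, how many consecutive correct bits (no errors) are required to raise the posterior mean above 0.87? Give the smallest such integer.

After k correct bits and 0 errors the posterior is Beta(6+k, 19), with mean (6+k)/(6+19+k).
Set (6+k)/(25+k) > 0.87 and solve: k > (0.87·25 − 6)/(1 − 0.87) = 121.154.
The smallest integer exceeding 121.154 is 122, and checking k=122: (128)/(147) = 0.8707 > 0.87.

k = 122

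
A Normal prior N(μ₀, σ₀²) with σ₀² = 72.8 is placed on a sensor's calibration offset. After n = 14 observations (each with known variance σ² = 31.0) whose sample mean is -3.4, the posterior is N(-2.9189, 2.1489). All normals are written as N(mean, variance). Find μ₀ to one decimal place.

The posterior mean is a precision-weighted average: μ_n = (τ₀μ₀ + τ_data·x̄)/(τ₀+τ_data), with τ₀=1/σ₀² and τ_data=n/σ².
Here τ₀ = 1/72.8 = 0.013736 and τ_data = 14/31.0 = 0.451613, so τ_n = 0.465349.
Rearranging for μ₀: μ₀ = (μ_n·τ_n − τ_data·x̄)/τ₀ = (-2.9189·0.465349 − 0.451613·-3.4) / 0.013736 = 0.177177/0.013736 ≈ 12.9.

μ₀ = 12.9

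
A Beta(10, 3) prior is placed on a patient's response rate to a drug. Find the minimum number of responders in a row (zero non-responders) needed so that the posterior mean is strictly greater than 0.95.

After k responders and 0 non-responders the posterior is Beta(10+k, 3), with mean (10+k)/(10+3+k).
Set (10+k)/(13+k) > 0.95 and solve: k > (0.95·13 − 10)/(1 − 0.95) = 47.000.
The smallest integer exceeding 47.000 is 48, and checking k=48: (58)/(61) = 0.9508 > 0.95.

k = 48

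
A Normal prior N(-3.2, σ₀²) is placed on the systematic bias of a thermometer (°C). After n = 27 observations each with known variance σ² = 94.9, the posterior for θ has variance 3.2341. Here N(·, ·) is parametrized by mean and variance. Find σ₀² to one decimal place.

Posterior precision equals prior precision plus data precision: 1/σ_n² = 1/σ₀² + n/σ².
So 1/σ₀² = 1/3.2341 − 27/94.9 = 0.309205 − 0.284510 = 0.024695.
Hence σ₀² = 1/0.024695 ≈ 40.5.

σ₀² = 40.5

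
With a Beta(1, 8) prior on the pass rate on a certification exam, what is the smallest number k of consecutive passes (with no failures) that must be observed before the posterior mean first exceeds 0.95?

After k passes and 0 failures the posterior is Beta(1+k, 8), with mean (1+k)/(1+8+k).
Set (1+k)/(9+k) > 0.95 and solve: k > (0.95·9 − 1)/(1 − 0.95) = 151.000.
The smallest integer exceeding 151.000 is 152, and checking k=152: (153)/(161) = 0.9503 > 0.95.

k = 152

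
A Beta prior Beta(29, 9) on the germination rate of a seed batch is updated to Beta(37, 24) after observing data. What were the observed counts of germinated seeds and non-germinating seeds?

8 germinated seeds and 15 non-germinating seeds

Under Beta–binomial conjugacy the posterior parameters are (a+s, b+f).
Match parameters: s=37−29=8, f=24−9=15.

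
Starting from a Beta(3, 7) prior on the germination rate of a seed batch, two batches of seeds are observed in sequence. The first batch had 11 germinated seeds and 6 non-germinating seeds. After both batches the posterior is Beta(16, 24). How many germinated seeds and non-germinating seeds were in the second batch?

Sequential conjugate updates are equivalent to a single update on the pooled data, so total successes = posterior α − prior α and total failures = posterior β − prior β.
Total across both batches: 16−3=13 germinated seeds, 24−7=17 non-germinating seeds.
Subtract the first batch: 13−11=2 germinated seeds and 17−6=11 non-germinating seeds.

2 germinated seeds and 11 non-germinating seeds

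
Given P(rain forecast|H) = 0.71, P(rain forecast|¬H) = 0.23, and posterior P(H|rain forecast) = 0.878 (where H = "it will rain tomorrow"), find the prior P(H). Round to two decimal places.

P(H) = 0.70

In odds form, posterior odds = prior odds × likelihood ratio, so prior odds = posterior odds ÷ LR.
Posterior odds = 0.878/(1−0.878) = 7.1967. LR = 0.71/0.23 = 3.0870.
Prior odds = 7.1967/3.0870 = 2.3313, so P(H) = 2.3313/(1+2.3313) ≈ 0.70.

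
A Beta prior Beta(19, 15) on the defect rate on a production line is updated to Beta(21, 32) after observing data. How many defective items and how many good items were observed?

2 defective items and 17 good items

Beta is conjugate to the binomial likelihood: posterior = Beta(α+s, β+f).
Match parameters: s=21−19=2, f=32−15=17.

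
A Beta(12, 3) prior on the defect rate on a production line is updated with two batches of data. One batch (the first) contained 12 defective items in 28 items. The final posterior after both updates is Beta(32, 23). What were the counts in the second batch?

Sequential conjugate updates are equivalent to a single update on the pooled data, so total successes = posterior α − prior α and total failures = posterior β − prior β.
Total across both batches: 32−12=20 defective items, 23−3=20 good items.
Subtract the first batch: 20−12=8 defective items and 20−16=4 good items.

8 defective items and 4 good items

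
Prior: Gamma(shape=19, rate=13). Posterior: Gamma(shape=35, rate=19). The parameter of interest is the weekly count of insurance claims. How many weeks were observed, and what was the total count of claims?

A Gamma(α, β) prior (rate parametrization) on a Poisson rate with n observations summing to S gives posterior Gamma(α+S, β+n).
Matching: Σxᵢ = 35 − 19 = 16 and n = 19 − 13 = 6.

n = 6 weeks with total 16 claims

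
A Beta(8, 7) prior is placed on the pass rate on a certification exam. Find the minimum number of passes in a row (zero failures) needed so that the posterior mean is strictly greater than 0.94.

After k passes and 0 failures the posterior is Beta(8+k, 7), with mean (8+k)/(8+7+k).
Set (8+k)/(15+k) > 0.94 and solve: k > (0.94·15 − 8)/(1 − 0.94) = 101.667.
The smallest integer exceeding 101.667 is 102, and checking k=102: (110)/(117) = 0.9402 > 0.94.

k = 102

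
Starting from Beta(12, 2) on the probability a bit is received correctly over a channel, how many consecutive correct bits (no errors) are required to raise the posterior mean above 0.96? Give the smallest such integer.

After k correct bits and 0 errors the posterior is Beta(12+k, 2), with mean (12+k)/(12+2+k).
Set (12+k)/(14+k) > 0.96 and solve: k > (0.96·14 − 12)/(1 − 0.96) = 36.000.
The smallest integer exceeding 36.000 is 37.

k = 37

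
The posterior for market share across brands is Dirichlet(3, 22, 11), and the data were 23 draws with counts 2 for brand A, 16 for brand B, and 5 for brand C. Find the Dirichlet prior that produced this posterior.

Dirichlet(1, 6, 6)

For a Dirichlet(α) prior with multinomial counts c, the posterior is Dirichlet(α + c) componentwise.
Subtract each count from the matching posterior parameter: 3−2=1, 22−16=6, 11−5=6.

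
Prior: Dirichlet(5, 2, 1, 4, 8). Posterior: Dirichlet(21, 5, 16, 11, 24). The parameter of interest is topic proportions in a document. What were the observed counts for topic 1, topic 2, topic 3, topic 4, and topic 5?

counts (16, 3, 15, 7, 16)

For a Dirichlet(α) prior with multinomial counts c, the posterior is Dirichlet(α + c) componentwise.
Counts are posterior − prior componentwise: 21−5=16, 5−2=3, 16−1=15, 11−4=7, 24−8=16.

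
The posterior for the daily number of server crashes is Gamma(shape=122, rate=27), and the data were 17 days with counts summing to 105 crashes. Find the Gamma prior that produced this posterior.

Gamma–Poisson conjugacy: posterior shape = α + Σxᵢ, posterior rate = β + n.
So α = 122 − 105 = 17 and β = 27 − 17 = 10.

Gamma(shape=17, rate=10)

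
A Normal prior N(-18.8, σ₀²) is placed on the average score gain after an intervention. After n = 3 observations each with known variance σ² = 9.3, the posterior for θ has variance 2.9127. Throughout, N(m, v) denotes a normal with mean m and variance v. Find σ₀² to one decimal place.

σ₀² = 48.2

Posterior precision equals prior precision plus data precision: 1/σ_n² = 1/σ₀² + n/σ².
So 1/σ₀² = 1/2.9127 − 3/9.3 = 0.343324 − 0.322581 = 0.020743.
Hence σ₀² = 1/0.020743 ≈ 48.2.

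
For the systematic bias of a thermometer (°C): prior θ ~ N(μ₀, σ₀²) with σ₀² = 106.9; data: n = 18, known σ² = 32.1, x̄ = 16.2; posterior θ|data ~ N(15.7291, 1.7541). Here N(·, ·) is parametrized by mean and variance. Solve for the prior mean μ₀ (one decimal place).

The posterior mean is a precision-weighted average: μ_n = (τ₀μ₀ + τ_data·x̄)/(τ₀+τ_data), with τ₀=1/σ₀² and τ_data=n/σ².
Here τ₀ = 1/106.9 = 0.009355 and τ_data = 18/32.1 = 0.560748, so τ_n = 0.570103.
Rearranging for μ₀: μ₀ = (μ_n·τ_n − τ_data·x̄)/τ₀ = (15.7291·0.570103 − 0.560748·16.2) / 0.009355 = -0.116911/0.009355 ≈ -12.5.

μ₀ = -12.5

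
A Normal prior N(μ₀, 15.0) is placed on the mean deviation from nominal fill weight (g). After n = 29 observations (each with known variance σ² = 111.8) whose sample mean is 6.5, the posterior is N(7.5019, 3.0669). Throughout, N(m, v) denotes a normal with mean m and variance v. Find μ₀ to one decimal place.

With known observation variance, the Normal–Normal posterior has precision τ_n = τ₀ + n/σ² and mean μ_n = (τ₀μ₀ + (n/σ²)x̄)/τ_n.
Here τ₀ = 1/15.0 = 0.066667 and τ_data = 29/111.8 = 0.259392, so τ_n = 0.326059.
Rearranging for μ₀: μ₀ = (μ_n·τ_n − τ_data·x̄)/τ₀ = (7.5019·0.326059 − 0.259392·6.5) / 0.066667 = 0.760014/0.066667 ≈ 11.4.

μ₀ = 11.4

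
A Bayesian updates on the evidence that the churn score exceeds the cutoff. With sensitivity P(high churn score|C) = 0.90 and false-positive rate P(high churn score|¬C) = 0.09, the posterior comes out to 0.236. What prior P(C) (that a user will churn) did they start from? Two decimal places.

P(C) = 0.03

Bayes' rule in odds form gives O(C|E) = O(C)·[P(E|C)/P(E|¬C)], hence O(C) = O(C|E)/LR.
Posterior odds = 0.236/(1−0.236) = 0.3089. LR = 0.90/0.09 = 10.0000.
Prior odds = 0.3089/10.0000 = 0.0309, so P(C) = 0.0309/(1+0.0309) ≈ 0.03.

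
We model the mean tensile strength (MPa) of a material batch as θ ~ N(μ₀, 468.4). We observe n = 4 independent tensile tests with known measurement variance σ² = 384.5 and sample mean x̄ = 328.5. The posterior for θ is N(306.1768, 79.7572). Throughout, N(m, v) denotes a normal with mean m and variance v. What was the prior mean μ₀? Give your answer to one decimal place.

With known observation variance, the Normal–Normal posterior has precision τ_n = τ₀ + n/σ² and mean μ_n = (τ₀μ₀ + (n/σ²)x̄)/τ_n.
Here τ₀ = 1/468.4 = 0.002135 and τ_data = 4/384.5 = 0.010403, so τ_n = 0.012538.
Rearranging for μ₀: μ₀ = (μ_n·τ_n − τ_data·x̄)/τ₀ = (306.1768·0.012538 − 0.010403·328.5) / 0.002135 = 0.421459/0.002135 ≈ 197.4.

μ₀ = 197.4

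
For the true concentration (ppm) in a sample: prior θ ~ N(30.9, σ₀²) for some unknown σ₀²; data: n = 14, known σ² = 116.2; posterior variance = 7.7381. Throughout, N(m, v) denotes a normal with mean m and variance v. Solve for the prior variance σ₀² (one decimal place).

Posterior precision equals prior precision plus data precision: 1/σ_n² = 1/σ₀² + n/σ².
So 1/σ₀² = 1/7.7381 − 14/116.2 = 0.129231 − 0.120482 = 0.008749.
Hence σ₀² = 1/0.008749 ≈ 114.3.

σ₀² = 114.3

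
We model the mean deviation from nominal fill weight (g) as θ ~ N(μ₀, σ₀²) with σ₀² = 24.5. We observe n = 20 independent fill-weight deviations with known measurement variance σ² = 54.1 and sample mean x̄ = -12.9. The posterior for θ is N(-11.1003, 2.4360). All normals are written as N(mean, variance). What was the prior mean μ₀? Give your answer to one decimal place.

With known observation variance, the Normal–Normal posterior has precision τ_n = τ₀ + n/σ² and mean μ_n = (τ₀μ₀ + (n/σ²)x̄)/τ_n.
Here τ₀ = 1/24.5 = 0.040816 and τ_data = 20/54.1 = 0.369686, so τ_n = 0.410502.
Rearranging for μ₀: μ₀ = (μ_n·τ_n − τ_data·x̄)/τ₀ = (-11.1003·0.410502 − 0.369686·-12.9) / 0.040816 = 0.212254/0.040816 ≈ 5.2.

μ₀ = 5.2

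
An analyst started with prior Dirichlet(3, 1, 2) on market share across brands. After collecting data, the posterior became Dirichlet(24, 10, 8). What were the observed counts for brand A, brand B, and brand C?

counts (21, 9, 6)

For a Dirichlet(α) prior with multinomial counts c, the posterior is Dirichlet(α + c) componentwise.
Counts are posterior − prior componentwise: 24−3=21, 10−1=9, 8−2=6.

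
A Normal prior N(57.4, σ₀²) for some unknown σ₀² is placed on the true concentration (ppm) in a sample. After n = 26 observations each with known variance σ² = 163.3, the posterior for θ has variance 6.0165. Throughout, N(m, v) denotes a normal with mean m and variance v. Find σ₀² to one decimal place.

For the Normal–Normal model with known σ², precisions add: τ_n = τ₀ + n/σ².
So 1/σ₀² = 1/6.0165 − 26/163.3 = 0.166210 − 0.159216 = 0.006994.
Hence σ₀² = 1/0.006994 ≈ 143.0.

σ₀² = 143.0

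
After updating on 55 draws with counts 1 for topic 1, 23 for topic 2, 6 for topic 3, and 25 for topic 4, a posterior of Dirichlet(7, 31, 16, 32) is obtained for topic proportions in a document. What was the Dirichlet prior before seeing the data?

Dirichlet(6, 8, 10, 7)

For a Dirichlet(α) prior with multinomial counts c, the posterior is Dirichlet(α + c) componentwise.
Subtract each count from the matching posterior parameter: 7−1=6, 31−23=8, 16−6=10, 32−25=7.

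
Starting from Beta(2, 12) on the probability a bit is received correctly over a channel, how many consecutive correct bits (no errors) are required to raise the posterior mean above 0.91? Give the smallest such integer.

After k correct bits and 0 errors the posterior is Beta(2+k, 12), with mean (2+k)/(2+12+k).
Set (2+k)/(14+k) > 0.91 and solve: k > (0.91·14 − 2)/(1 − 0.91) = 119.333.
The smallest integer exceeding 119.333 is 120.

k = 120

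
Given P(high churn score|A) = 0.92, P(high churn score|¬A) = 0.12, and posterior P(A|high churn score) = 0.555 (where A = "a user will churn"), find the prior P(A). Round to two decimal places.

P(A) = 0.14

Bayes' rule in odds form gives O(A|E) = O(A)·[P(E|A)/P(E|¬A)], hence O(A) = O(A|E)/LR.
Posterior odds = 0.555/(1−0.555) = 1.2472. LR = 0.92/0.12 = 7.6667.
Prior odds = 1.2472/7.6667 = 0.1627, so P(A) = 0.1627/(1+0.1627) ≈ 0.14.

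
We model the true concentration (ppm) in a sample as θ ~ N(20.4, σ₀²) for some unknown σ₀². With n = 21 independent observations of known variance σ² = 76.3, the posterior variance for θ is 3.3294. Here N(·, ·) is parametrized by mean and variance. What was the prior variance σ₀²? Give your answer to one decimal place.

σ₀² = 39.8

For the Normal–Normal model with known σ², precisions add: τ_n = τ₀ + n/σ².
So 1/σ₀² = 1/3.3294 − 21/76.3 = 0.300354 − 0.275229 = 0.025125.
Hence σ₀² = 1/0.025125 ≈ 39.8.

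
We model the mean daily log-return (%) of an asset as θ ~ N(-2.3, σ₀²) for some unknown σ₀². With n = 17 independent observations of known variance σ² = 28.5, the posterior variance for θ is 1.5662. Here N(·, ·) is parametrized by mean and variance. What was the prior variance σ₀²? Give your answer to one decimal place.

σ₀² = 23.8

Posterior precision equals prior precision plus data precision: 1/σ_n² = 1/σ₀² + n/σ².
So 1/σ₀² = 1/1.5662 − 17/28.5 = 0.638488 − 0.596491 = 0.041997.
Hence σ₀² = 1/0.041997 ≈ 23.8.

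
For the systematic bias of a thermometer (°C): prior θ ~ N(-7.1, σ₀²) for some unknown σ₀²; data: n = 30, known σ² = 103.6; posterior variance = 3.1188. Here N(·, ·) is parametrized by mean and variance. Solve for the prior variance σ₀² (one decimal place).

σ₀² = 32.2

Posterior precision equals prior precision plus data precision: 1/σ_n² = 1/σ₀² + n/σ².
So 1/σ₀² = 1/3.1188 − 30/103.6 = 0.320636 − 0.289575 = 0.031061.
Hence σ₀² = 1/0.031061 ≈ 32.2.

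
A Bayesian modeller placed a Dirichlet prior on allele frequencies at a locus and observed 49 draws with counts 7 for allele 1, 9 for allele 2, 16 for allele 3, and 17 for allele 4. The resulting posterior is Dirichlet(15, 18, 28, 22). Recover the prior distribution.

For a Dirichlet(α) prior with multinomial counts c, the posterior is Dirichlet(α + c) componentwise.
Subtract each count from the matching posterior parameter: 15−7=8, 18−9=9, 28−16=12, 22−17=5.

Dirichlet(8, 9, 12, 5)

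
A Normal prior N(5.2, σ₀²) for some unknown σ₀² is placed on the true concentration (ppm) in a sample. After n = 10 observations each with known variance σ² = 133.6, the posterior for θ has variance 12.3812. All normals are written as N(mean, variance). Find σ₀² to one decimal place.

For the Normal–Normal model with known σ², precisions add: τ_n = τ₀ + n/σ².
So 1/σ₀² = 1/12.3812 − 10/133.6 = 0.080768 − 0.074850 = 0.005918.
Hence σ₀² = 1/0.005918 ≈ 169.0.

σ₀² = 169.0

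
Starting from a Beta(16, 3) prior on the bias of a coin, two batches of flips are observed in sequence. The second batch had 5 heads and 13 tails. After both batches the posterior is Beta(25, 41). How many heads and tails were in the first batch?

4 heads and 25 tails

Sequential conjugate updates are equivalent to a single update on the pooled data, so total successes = posterior α − prior α and total failures = posterior β − prior β.
Total across both batches: 25−16=9 heads, 41−3=38 tails.
Subtract the second batch: 9−5=4 heads and 38−13=25 tails.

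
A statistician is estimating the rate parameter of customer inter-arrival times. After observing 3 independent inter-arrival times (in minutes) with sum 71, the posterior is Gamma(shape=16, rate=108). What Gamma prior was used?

For an exponential likelihood with a Gamma(α, β) prior on the rate, n observations with total T give posterior Gamma(α+n, β+T).
So α = 16 − 3 = 13 and β = 108 − 71 = 37.

Gamma(shape=13, rate=37)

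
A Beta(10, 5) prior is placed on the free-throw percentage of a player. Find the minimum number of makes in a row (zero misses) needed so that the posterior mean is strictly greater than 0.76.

After k makes and 0 misses the posterior is Beta(10+k, 5), with mean (10+k)/(10+5+k).
Set (10+k)/(15+k) > 0.76 and solve: k > (0.76·15 − 10)/(1 − 0.76) = 5.833.
The smallest integer exceeding 5.833 is 6.

k = 6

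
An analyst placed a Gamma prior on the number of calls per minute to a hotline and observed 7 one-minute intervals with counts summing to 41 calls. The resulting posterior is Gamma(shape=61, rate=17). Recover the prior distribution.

Gamma–Poisson conjugacy: posterior shape = α + Σxᵢ, posterior rate = β + n.
So α = 61 − 41 = 20 and β = 17 − 7 = 10.

Gamma(shape=20, rate=10)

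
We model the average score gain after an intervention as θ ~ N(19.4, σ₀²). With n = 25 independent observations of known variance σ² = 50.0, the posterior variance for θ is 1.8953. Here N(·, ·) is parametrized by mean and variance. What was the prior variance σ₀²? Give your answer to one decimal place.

Posterior precision equals prior precision plus data precision: 1/σ_n² = 1/σ₀² + n/σ².
So 1/σ₀² = 1/1.8953 − 25/50.0 = 0.527621 − 0.500000 = 0.027621.
Hence σ₀² = 1/0.027621 ≈ 36.2.

σ₀² = 36.2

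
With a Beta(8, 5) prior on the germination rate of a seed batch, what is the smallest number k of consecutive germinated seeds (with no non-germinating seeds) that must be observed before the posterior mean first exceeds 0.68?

After k germinated seeds and 0 non-germinating seeds the posterior is Beta(8+k, 5), with mean (8+k)/(8+5+k).
Set (8+k)/(13+k) > 0.68 and solve: k > (0.68·13 − 8)/(1 − 0.68) = 2.625.
The smallest integer exceeding 2.625 is 3, and checking k=3: (11)/(16) = 0.6875 > 0.68.

k = 3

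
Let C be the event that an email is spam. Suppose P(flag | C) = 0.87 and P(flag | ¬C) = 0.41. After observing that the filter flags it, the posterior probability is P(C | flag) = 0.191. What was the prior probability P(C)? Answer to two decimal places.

P(C) = 0.10

Bayes' rule in odds form gives O(C|E) = O(C)·[P(E|C)/P(E|¬C)], hence O(C) = O(C|E)/LR.
Posterior odds = 0.191/(1−0.191) = 0.2361. LR = 0.87/0.41 = 2.1220.
Prior odds = 0.2361/2.1220 = 0.1113, so P(C) = 0.1113/(1+0.1113) ≈ 0.10.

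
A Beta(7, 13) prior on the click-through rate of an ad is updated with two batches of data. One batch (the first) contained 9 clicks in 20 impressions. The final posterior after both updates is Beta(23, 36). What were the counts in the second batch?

Sequential conjugate updates are equivalent to a single update on the pooled data, so total successes = posterior α − prior α and total failures = posterior β − prior β.
Total across both batches: 23−7=16 clicks, 36−13=23 non-clicks.
Subtract the first batch: 16−9=7 clicks and 23−11=12 non-clicks.

7 clicks and 12 non-clicks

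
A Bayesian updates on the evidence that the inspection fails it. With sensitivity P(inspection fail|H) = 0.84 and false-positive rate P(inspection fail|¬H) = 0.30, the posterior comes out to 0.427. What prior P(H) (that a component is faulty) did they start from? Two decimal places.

P(H) = 0.21

In odds form, posterior odds = prior odds × likelihood ratio, so prior odds = posterior odds ÷ LR.
Posterior odds = 0.427/(1−0.427) = 0.7452. LR = 0.84/0.30 = 2.8000.
Prior odds = 0.7452/2.8000 = 0.2661, so P(H) = 0.2661/(1+0.2661) ≈ 0.21.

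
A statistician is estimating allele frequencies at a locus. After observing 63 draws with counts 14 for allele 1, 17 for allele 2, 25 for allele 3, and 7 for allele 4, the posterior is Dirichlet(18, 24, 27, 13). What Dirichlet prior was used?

For a Dirichlet(α) prior with multinomial counts c, the posterior is Dirichlet(α + c) componentwise.
Subtract each count from the matching posterior parameter: 18−14=4, 24−17=7, 27−25=2, 13−7=6.

Dirichlet(4, 7, 2, 6)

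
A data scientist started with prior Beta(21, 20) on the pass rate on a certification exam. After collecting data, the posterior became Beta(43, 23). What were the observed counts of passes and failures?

22 passes and 3 failures

Under Beta–binomial conjugacy the posterior parameters are (a+s, b+f).
So s = 43 − 21 = 22 and f = 23 − 20 = 3.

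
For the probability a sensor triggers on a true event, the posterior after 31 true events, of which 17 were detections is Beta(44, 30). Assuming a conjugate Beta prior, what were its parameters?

Beta(27, 16)

Under Beta–binomial conjugacy the posterior parameters are (a+s, b+f).
So a = 44 − 17 = 27 and b = 30 − 14 = 16.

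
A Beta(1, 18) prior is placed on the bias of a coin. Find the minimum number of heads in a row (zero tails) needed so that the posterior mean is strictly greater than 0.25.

k = 6

After k heads and 0 tails the posterior is Beta(1+k, 18), with mean (1+k)/(1+18+k).
Set (1+k)/(19+k) > 0.25 and solve: k > (0.25·19 − 1)/(1 − 0.25) = 5.000.
The smallest integer exceeding 5.000 is 6.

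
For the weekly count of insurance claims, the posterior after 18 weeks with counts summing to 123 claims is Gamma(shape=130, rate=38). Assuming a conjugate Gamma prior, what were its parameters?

Gamma(shape=7, rate=20)

Gamma–Poisson conjugacy: posterior shape = α + Σxᵢ, posterior rate = β + n.
So α = 130 − 123 = 7 and β = 38 − 18 = 20.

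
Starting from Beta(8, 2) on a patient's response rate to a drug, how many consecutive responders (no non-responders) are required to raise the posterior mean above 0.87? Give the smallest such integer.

After k responders and 0 non-responders the posterior is Beta(8+k, 2), with mean (8+k)/(8+2+k).
Set (8+k)/(10+k) > 0.87 and solve: k > (0.87·10 − 8)/(1 − 0.87) = 5.385.
The smallest integer exceeding 5.385 is 6, and checking k=6: (14)/(16) = 0.8750 > 0.87.

k = 6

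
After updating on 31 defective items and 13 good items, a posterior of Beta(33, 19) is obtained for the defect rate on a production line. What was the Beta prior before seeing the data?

Beta is conjugate to the binomial likelihood: posterior = Beta(α+s, β+f).
Subtract the data counts: 33−31=2, 19−13=6.

Beta(2, 6)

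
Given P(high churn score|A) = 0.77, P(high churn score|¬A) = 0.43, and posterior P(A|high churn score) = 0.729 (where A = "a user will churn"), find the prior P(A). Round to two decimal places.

Bayes' rule in odds form gives O(A|E) = O(A)·[P(E|A)/P(E|¬A)], hence O(A) = O(A|E)/LR.
Posterior odds = 0.729/(1−0.729) = 2.6900. LR = 0.77/0.43 = 1.7907.
Prior odds = 2.6900/1.7907 = 1.5022, so P(A) = 1.5022/(1+1.5022) ≈ 0.60.

P(A) = 0.60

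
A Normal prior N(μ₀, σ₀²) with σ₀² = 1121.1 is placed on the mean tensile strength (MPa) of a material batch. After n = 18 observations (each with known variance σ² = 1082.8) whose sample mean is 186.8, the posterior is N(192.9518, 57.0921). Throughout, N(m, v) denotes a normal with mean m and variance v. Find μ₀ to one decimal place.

With known observation variance, the Normal–Normal posterior has precision τ_n = τ₀ + n/σ² and mean μ_n = (τ₀μ₀ + (n/σ²)x̄)/τ_n.
Here τ₀ = 1/1121.1 = 0.000892 and τ_data = 18/1082.8 = 0.016624, so τ_n = 0.017516.
Rearranging for μ₀: μ₀ = (μ_n·τ_n − τ_data·x̄)/τ₀ = (192.9518·0.017516 − 0.016624·186.8) / 0.000892 = 0.274381/0.000892 ≈ 307.6.

μ₀ = 307.6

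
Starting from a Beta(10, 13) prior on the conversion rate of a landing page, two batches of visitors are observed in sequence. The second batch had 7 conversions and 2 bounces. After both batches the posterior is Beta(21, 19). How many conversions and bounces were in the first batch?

Sequential conjugate updates are equivalent to a single update on the pooled data, so total successes = posterior α − prior α and total failures = posterior β − prior β.
Total across both batches: 21−10=11 conversions, 19−13=6 bounces.
Subtract the second batch: 11−7=4 conversions and 6−2=4 bounces.

4 conversions and 4 bounces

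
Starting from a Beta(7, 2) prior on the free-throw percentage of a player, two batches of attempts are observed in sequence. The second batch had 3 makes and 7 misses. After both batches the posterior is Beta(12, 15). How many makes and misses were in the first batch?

Because Beta–binomial updating is additive in the counts, the combined data contributed (α_post−α_prior, β_post−β_prior) successes and failures.
Total across both batches: 12−7=5 makes, 15−2=13 misses.
Subtract the second batch: 5−3=2 makes and 13−7=6 misses.

2 makes and 6 misses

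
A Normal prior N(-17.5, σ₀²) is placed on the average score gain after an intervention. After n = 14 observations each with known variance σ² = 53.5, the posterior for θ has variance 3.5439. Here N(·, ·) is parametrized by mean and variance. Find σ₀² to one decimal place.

σ₀² = 48.8

Posterior precision equals prior precision plus data precision: 1/σ_n² = 1/σ₀² + n/σ².
So 1/σ₀² = 1/3.5439 − 14/53.5 = 0.282175 − 0.261682 = 0.020493.
Hence σ₀² = 1/0.020493 ≈ 48.8.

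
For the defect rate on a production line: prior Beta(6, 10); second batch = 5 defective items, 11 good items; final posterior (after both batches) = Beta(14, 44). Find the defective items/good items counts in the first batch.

Sequential conjugate updates are equivalent to a single update on the pooled data, so total successes = posterior α − prior α and total failures = posterior β − prior β.
Total across both batches: 14−6=8 defective items, 44−10=34 good items.
Subtract the second batch: 8−5=3 defective items and 34−11=23 good items.

3 defective items and 23 good items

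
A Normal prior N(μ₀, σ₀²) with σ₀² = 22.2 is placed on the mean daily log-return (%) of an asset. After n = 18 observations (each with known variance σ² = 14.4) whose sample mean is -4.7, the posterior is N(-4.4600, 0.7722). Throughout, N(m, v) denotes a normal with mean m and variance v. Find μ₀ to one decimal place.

μ₀ = 2.2

With known observation variance, the Normal–Normal posterior has precision τ_n = τ₀ + n/σ² and mean μ_n = (τ₀μ₀ + (n/σ²)x̄)/τ_n.
Here τ₀ = 1/22.2 = 0.045045 and τ_data = 18/14.4 = 1.250000, so τ_n = 1.295045.
Rearranging for μ₀: μ₀ = (μ_n·τ_n − τ_data·x̄)/τ₀ = (-4.4600·1.295045 − 1.250000·-4.7) / 0.045045 = 0.099099/0.045045 ≈ 2.2.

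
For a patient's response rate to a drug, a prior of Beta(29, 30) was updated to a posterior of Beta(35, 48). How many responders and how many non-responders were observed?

A Beta(a, b) prior with s successes and f failures in binomial data gives a Beta(a+s, b+f) posterior.
So s = 35 − 29 = 6 and f = 48 − 30 = 18.

6 responders and 18 non-responders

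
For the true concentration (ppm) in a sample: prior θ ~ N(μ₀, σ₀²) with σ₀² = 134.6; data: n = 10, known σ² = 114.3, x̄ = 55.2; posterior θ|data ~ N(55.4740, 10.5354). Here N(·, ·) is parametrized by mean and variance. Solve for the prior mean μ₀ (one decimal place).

μ₀ = 58.7

The posterior mean is a precision-weighted average: μ_n = (τ₀μ₀ + τ_data·x̄)/(τ₀+τ_data), with τ₀=1/σ₀² and τ_data=n/σ².
Here τ₀ = 1/134.6 = 0.007429 and τ_data = 10/114.3 = 0.087489, so τ_n = 0.094918.
Rearranging for μ₀: μ₀ = (μ_n·τ_n − τ_data·x̄)/τ₀ = (55.4740·0.094918 − 0.087489·55.2) / 0.007429 = 0.436088/0.007429 ≈ 58.7.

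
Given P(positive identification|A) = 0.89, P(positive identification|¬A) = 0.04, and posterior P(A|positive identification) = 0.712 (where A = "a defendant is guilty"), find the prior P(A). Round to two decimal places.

Bayes' rule in odds form gives O(A|E) = O(A)·[P(E|A)/P(E|¬A)], hence O(A) = O(A|E)/LR.
Posterior odds = 0.712/(1−0.712) = 2.4722. LR = 0.89/0.04 = 22.2500.
Prior odds = 2.4722/22.2500 = 0.1111, so P(A) = 0.1111/(1+0.1111) ≈ 0.10.

P(A) = 0.10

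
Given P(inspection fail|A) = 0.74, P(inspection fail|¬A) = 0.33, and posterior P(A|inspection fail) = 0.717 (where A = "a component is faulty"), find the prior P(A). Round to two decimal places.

P(A) = 0.53

Bayes' rule in odds form gives O(A|E) = O(A)·[P(E|A)/P(E|¬A)], hence O(A) = O(A|E)/LR.
Posterior odds = 0.717/(1−0.717) = 2.5336. LR = 0.74/0.33 = 2.2424.
Prior odds = 2.5336/2.2424 = 1.1299, so P(A) = 1.1299/(1+1.1299) ≈ 0.53.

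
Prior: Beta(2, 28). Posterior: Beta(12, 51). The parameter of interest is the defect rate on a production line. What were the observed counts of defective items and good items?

Beta is conjugate to the binomial likelihood: posterior = Beta(a+s, b+f).
Match parameters: s=12−2=10, f=51−28=23.

10 defective items and 23 good items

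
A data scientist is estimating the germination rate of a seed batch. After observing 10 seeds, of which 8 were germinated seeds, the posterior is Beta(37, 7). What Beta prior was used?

A Beta(a, b) prior with s successes and f failures in binomial data gives a Beta(a+s, b+f) posterior.
Subtract the data counts: 37−8=29, 7−2=5.

Beta(29, 5)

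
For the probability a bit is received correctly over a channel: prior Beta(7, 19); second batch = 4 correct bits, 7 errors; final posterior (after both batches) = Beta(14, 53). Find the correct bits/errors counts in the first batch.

Because Beta–binomial updating is additive in the counts, the combined data contributed (α_post−α_prior, β_post−β_prior) successes and failures.
Total across both batches: 14−7=7 correct bits, 53−19=34 errors.
Subtract the second batch: 7−4=3 correct bits and 34−7=27 errors.

3 correct bits and 27 errors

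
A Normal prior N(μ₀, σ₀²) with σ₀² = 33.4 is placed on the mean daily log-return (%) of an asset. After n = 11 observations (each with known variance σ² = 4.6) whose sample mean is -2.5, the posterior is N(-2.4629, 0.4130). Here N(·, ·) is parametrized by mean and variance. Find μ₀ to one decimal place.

μ₀ = 0.5

With known observation variance, the Normal–Normal posterior has precision τ_n = τ₀ + n/σ² and mean μ_n = (τ₀μ₀ + (n/σ²)x̄)/τ_n.
Here τ₀ = 1/33.4 = 0.029940 and τ_data = 11/4.6 = 2.391304, so τ_n = 2.421244.
Rearranging for μ₀: μ₀ = (μ_n·τ_n − τ_data·x̄)/τ₀ = (-2.4629·2.421244 − 2.391304·-2.5) / 0.029940 = 0.014978/0.029940 ≈ 0.5.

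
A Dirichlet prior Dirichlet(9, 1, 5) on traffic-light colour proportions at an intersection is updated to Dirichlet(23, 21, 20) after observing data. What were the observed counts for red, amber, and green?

counts (14, 20, 15)

For a Dirichlet(α) prior with multinomial counts c, the posterior is Dirichlet(α + c) componentwise.
Counts are posterior − prior componentwise: 23−9=14, 21−1=20, 20−5=15.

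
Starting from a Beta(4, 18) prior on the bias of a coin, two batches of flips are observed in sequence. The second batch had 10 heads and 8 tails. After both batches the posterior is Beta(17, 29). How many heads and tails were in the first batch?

Because Beta–binomial updating is additive in the counts, the combined data contributed (α_post−α_prior, β_post−β_prior) successes and failures.
Total across both batches: 17−4=13 heads, 29−18=11 tails.
Subtract the second batch: 13−10=3 heads and 11−8=3 tails.

3 heads and 3 tails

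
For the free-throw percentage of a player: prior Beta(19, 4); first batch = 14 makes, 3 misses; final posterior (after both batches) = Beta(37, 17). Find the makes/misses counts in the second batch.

Sequential conjugate updates are equivalent to a single update on the pooled data, so total successes = posterior α − prior α and total failures = posterior β − prior β.
Total across both batches: 37−19=18 makes, 17−4=13 misses.
Subtract the first batch: 18−14=4 makes and 13−3=10 misses.

4 makes and 10 misses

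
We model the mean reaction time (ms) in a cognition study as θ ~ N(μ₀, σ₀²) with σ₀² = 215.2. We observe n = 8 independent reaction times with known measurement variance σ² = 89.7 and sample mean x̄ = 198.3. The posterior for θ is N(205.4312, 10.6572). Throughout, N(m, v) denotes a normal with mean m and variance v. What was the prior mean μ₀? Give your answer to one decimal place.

μ₀ = 342.3

With known observation variance, the Normal–Normal posterior has precision τ_n = τ₀ + n/σ² and mean μ_n = (τ₀μ₀ + (n/σ²)x̄)/τ_n.
Here τ₀ = 1/215.2 = 0.004647 and τ_data = 8/89.7 = 0.089186, so τ_n = 0.093833.
Rearranging for μ₀: μ₀ = (μ_n·τ_n − τ_data·x̄)/τ₀ = (205.4312·0.093833 − 0.089186·198.3) / 0.004647 = 1.590642/0.004647 ≈ 342.3.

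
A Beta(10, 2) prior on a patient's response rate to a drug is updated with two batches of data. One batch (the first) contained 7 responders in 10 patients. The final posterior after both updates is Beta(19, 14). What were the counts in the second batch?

Sequential conjugate updates are equivalent to a single update on the pooled data, so total successes = posterior α − prior α and total failures = posterior β − prior β.
Total across both batches: 19−10=9 responders, 14−2=12 non-responders.
Subtract the first batch: 9−7=2 responders and 12−3=9 non-responders.

2 responders and 9 non-responders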